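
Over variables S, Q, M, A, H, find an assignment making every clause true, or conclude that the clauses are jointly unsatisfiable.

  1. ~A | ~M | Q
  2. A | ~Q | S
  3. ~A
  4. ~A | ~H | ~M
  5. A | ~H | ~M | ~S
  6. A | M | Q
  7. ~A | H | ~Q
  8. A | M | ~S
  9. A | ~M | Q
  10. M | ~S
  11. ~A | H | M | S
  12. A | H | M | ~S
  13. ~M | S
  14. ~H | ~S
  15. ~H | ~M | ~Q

S = True, Q = True, M = True, A = False, H = False

Unit clause (~A) forces A = False.
Try S = False:
  (A | ~Q | S) forces Q = False.
  (A | M | Q) forces M = True.
  clause (A | ~M | Q) is falsified — backtrack.
So S = True.
  then (A | M | ~S) forces M = True.
  then (A | ~M | Q) forces Q = True.
  then (~H | ~S) forces H = False.
All clauses satisfied.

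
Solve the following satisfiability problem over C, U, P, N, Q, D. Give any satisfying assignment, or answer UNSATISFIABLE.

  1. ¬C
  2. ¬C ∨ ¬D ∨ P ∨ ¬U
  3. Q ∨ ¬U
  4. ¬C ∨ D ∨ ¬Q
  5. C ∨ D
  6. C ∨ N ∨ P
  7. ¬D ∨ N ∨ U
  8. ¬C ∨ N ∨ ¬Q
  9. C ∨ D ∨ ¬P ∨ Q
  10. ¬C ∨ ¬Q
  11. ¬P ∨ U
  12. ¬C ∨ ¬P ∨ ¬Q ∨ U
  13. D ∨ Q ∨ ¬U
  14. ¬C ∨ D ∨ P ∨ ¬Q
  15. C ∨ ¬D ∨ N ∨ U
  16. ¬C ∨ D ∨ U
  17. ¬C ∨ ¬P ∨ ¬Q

C: False, U: True, P: True, N: True, Q: True, D: True

Unit clause (¬C) forces C = False.
In (C ∨ D) only D is left, so D = True.
Set U = True.
  then (Q ∨ ¬U) forces Q = True.
Set P = True.
Set N = True.
All clauses satisfied.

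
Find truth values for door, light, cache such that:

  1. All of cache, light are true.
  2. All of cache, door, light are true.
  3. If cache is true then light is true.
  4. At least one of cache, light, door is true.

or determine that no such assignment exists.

door=T, light=T, cache=T

  (1) {cache, light}: all 2 true ✓
  (2) {cache, door, light}: all 3 true ✓
  (3) cache=T ⇒ light: T ✓
  (4) {cache, light, door}: 3 true — at least one ✓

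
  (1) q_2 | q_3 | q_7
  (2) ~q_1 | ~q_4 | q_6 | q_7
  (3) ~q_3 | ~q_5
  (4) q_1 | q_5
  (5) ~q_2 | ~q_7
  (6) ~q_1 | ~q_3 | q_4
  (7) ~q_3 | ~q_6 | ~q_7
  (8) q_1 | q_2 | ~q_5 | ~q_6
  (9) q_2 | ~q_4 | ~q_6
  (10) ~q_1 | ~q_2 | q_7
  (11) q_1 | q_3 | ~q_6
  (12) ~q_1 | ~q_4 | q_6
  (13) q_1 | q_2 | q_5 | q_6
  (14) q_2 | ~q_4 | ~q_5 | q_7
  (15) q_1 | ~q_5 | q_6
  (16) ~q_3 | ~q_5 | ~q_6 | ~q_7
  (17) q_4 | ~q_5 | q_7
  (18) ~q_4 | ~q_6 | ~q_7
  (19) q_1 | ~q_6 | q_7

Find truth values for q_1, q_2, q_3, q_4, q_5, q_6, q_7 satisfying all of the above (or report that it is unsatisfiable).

Try q_1 = False:
  (q_1 | q_5) forces q_5 = True.
  (~q_3 | ~q_5) forces q_3 = False.
  (q_1 | q_3 | ~q_6) forces q_6 = False.
  clause (q_1 | ~q_5 | q_6) is falsified — backtrack.
So q_1 = True.
Set q_2 = False.
Try q_3 = True:
  (~q_3 | ~q_5) forces q_5 = False.
  (~q_1 | ~q_3 | q_4) forces q_4 = True.
  (q_2 | ~q_4 | ~q_6) forces q_6 = False.
  clause (~q_1 | ~q_4 | q_6) is falsified — backtrack.
So q_3 = False.
  then (q_2 | q_3 | q_7) forces q_7 = True.
Set q_4 = False.
Set q_5 = True.
Set q_6 = False.
All clauses satisfied.

q_1 = True, q_2 = False, q_3 = False, q_4 = False, q_5 = True, q_6 = False, q_7 = True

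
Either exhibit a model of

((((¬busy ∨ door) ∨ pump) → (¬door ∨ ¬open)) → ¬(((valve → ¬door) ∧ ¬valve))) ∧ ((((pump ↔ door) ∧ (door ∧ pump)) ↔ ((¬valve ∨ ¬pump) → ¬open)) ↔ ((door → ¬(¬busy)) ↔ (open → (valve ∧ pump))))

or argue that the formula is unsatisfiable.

open=T; door=T; busy=T; pump=T; valve=T

  (((¬busy ∨ door) ∨ pump) → (¬door ∨ ¬open)) → ¬(((valve → ¬door) ∧ ¬valve)) = True
    ((¬busy ∨ door) ∨ pump) → (¬door ∨ ¬open) = False
      (¬busy ∨ door) ∨ pump = True
        ¬busy ∨ door = True
          ¬busy = False
      ¬door ∨ ¬open = False
        ¬door = False
        ¬open = False
    ¬(((valve → ¬door) ∧ ¬valve)) = True
      (valve → ¬door) ∧ ¬valve = False
        valve → ¬door = False
          ¬door = False
        ¬valve = False
  (((pump ↔ door) ∧ (door ∧ pump)) ↔ ((¬valve ∨ ¬pump) → ¬open)) ↔ ((door → ¬(¬busy)) ↔ (open → (valve ∧ pump))) = True
    ((pump ↔ door) ∧ (door ∧ pump)) ↔ ((¬valve ∨ ¬pump) → ¬open) = True
      (pump ↔ door) ∧ (door ∧ pump) = True
        pump ↔ door = True
        door ∧ pump = True
      (¬valve ∨ ¬pump) → ¬open = True
        ¬valve ∨ ¬pump = False
          ¬valve = False
          ¬pump = False
        ¬open = False
    (door → ¬(¬busy)) ↔ (open → (valve ∧ pump)) = True
      door → ¬(¬busy) = True
        ¬(¬busy) = True
          ¬busy = False
      open → (valve ∧ pump) = True
        valve ∧ pump = True
Both conjuncts True, so the formula holds.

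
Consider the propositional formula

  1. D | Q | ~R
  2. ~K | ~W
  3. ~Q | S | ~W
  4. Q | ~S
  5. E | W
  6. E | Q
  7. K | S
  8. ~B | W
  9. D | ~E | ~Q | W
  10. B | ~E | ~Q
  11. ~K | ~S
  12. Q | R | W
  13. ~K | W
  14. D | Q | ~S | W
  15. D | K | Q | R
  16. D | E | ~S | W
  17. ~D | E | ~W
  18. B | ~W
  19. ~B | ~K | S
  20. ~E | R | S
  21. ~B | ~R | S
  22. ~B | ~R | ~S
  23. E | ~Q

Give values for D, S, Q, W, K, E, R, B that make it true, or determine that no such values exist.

D: False, S: True, Q: True, W: True, K: False, E: True, R: False, B: True

Set D = False.
Try S = False:
  (K | S) forces K = True.
  (~K | ~W) forces W = False.
  clause (~K | W) is falsified — backtrack.
So S = True.
  then (Q | ~S) forces Q = True.
  then (~K | ~S) forces K = False.
  then (E | ~Q) forces E = True.
  then (D | ~E | ~Q | W) forces W = True.
  then (B | ~E | ~Q) forces B = True.
  then (~B | ~R | ~S) forces R = False.
All clauses satisfied.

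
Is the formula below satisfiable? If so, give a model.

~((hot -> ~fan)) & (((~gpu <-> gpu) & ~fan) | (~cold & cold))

The formula is unsatisfiable.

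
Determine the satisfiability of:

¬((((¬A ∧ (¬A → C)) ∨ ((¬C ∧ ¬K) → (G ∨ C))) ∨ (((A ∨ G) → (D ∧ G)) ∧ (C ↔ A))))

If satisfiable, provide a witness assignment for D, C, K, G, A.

D = True; C = False; K = False; G = False; A = True

  ¬((((¬A ∧ (¬A → C)) ∨ ((¬C ∧ ¬K) → (G ∨ C))) ∨ (((A ∨ G) → (D ∧ G)) ∧ (C ↔ A)))) = True
    ((¬A ∧ (¬A → C)) ∨ ((¬C ∧ ¬K) → (G ∨ C))) ∨ (((A ∨ G) → (D ∧ G)) ∧ (C ↔ A)) = False
      (¬A ∧ (¬A → C)) ∨ ((¬C ∧ ¬K) → (G ∨ C)) = False
        ¬A ∧ (¬A → C) = False
          ¬A = False
          ¬A → C = True
            ¬A = False
        (¬C ∧ ¬K) → (G ∨ C) = False
          ¬C ∧ ¬K = True
            ¬C = True
            ¬K = True
          G ∨ C = False
      ((A ∨ G) → (D ∧ G)) ∧ (C ↔ A) = False
        (A ∨ G) → (D ∧ G) = False
          A ∨ G = True
          D ∧ G = False
        C ↔ A = False
The formula evaluates to True.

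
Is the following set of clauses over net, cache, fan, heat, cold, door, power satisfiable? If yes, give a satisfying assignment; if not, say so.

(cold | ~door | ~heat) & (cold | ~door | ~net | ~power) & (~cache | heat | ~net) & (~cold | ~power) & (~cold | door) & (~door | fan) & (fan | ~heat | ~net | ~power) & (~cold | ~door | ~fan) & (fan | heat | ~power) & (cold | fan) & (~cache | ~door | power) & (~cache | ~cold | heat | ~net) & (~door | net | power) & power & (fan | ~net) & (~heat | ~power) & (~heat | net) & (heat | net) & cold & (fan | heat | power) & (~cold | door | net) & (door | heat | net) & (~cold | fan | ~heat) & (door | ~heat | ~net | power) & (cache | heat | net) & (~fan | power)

Case cold = True:
  (~cold | ~power) forces power = False.
  Clause (power) is falsified — contradiction.
Case cold = False:
  Clause (cold) is falsified — contradiction.
Both cases fail, so the formula is unsatisfiable.

The formula is unsatisfiable.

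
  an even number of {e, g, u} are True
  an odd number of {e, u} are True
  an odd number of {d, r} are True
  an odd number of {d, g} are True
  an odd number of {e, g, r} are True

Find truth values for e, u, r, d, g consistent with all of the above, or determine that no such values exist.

e=T; u=F; r=T; d=F; g=T

{e, g, u}: 2 true → even ✓
{e, u}: 1 true → odd ✓
{d, r}: 1 true → odd ✓
{d, g}: 1 true → odd ✓
{e, g, r}: 3 true → odd ✓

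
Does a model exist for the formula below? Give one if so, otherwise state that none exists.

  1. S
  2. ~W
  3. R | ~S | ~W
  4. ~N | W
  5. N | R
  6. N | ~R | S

W = False, R = True, N = False, S = True

Unit clause (S) forces S = True.
Unit clause (~W) forces W = False.
In (~N | W) only ~N is left, so N = False.
In (N | R) only R is left, so R = True.
Check each clause:
  (S): S holds.
  (~W): ~W holds.
  (R | ~S | ~W): R holds.
  (~N | W): ~N holds.
  (N | R): R holds.
  (N | ~R | S): S holds.
All clauses satisfied.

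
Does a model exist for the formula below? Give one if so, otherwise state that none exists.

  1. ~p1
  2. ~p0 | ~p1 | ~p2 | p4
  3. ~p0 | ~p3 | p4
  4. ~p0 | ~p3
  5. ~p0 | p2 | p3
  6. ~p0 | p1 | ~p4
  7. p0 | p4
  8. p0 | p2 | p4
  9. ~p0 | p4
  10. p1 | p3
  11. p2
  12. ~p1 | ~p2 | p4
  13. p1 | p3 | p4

Unit clause (~p1) forces p1 = False.
In (p1 | p3) only p3 is left, so p3 = True.
Unit clause (p2) forces p2 = True.
In (~p0 | ~p3) only ~p0 is left, so p0 = False.
In (p0 | p4) only p4 is left, so p4 = True.
All clauses satisfied.

p0 = False; p1 = False; p2 = True; p3 = True; p4 = True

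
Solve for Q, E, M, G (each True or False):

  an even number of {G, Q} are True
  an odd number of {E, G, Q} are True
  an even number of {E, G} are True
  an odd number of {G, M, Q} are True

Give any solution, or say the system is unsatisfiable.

Q = True, E = True, M = True, G = True

{G, Q}: 2 true → even ✓
{E, G, Q}: 3 true → odd ✓
{E, G}: 2 true → even ✓
{G, M, Q}: 3 true → odd ✓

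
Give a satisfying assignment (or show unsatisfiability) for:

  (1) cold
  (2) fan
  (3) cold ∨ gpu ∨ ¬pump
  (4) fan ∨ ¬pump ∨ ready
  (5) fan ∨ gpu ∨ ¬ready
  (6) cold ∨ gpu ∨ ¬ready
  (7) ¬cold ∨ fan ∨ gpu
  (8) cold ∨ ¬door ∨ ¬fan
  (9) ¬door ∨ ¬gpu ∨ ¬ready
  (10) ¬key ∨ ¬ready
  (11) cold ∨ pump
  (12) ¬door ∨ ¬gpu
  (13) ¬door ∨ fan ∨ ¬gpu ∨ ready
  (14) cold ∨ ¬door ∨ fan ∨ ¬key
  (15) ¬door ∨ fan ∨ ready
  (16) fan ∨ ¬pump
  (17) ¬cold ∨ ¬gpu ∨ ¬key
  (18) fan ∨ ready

Unit clause (cold) forces cold = True.
Unit clause (fan) forces fan = True.
Set key = True.
  then (¬key ∨ ¬ready) forces ready = False.
  then (¬cold ∨ ¬gpu ∨ ¬key) forces gpu = False.
Set door = False.
Set pump = False.
All clauses satisfied.

key = True; fan = True; ready = False; door = False; cold = True; gpu = False; pump = False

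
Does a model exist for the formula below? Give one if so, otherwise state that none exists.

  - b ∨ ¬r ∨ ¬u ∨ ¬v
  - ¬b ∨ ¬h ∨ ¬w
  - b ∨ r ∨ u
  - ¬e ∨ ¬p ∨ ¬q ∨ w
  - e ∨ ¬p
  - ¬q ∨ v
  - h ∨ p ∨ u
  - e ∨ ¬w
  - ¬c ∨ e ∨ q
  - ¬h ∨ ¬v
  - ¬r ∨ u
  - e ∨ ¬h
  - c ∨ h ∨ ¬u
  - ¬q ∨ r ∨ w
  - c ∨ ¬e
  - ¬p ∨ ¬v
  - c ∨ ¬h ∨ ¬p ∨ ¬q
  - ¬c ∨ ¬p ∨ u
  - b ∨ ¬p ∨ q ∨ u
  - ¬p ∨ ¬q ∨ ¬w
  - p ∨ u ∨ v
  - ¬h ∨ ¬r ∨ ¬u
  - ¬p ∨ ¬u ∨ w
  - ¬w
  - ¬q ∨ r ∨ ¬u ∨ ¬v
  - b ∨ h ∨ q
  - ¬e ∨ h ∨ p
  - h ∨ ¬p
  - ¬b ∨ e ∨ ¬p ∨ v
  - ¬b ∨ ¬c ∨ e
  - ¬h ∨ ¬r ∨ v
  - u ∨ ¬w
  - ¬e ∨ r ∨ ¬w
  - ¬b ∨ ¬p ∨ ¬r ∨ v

p=F, q=F, r=F, u=T, h=T, b=F, w=F, c=T, e=T, v=F

Unit clause (¬w) forces w = False.
Set p = False.
Set q = False.
Try r = True:
  (¬r ∨ u) forces u = True.
  (¬h ∨ ¬r ∨ ¬u) forces h = False.
  (c ∨ h ∨ ¬u) forces c = True.
  (¬c ∨ e ∨ q) forces e = True.
  clause (¬e ∨ h ∨ p) is falsified — backtrack.
So r = False.
Set u = True.
Try h = False:
  (c ∨ h ∨ ¬u) forces c = True.
  (¬c ∨ e ∨ q) forces e = True.
  clause (¬e ∨ h ∨ p) is falsified — backtrack.
So h = True.
  then (¬h ∨ ¬v) forces v = False.
  then (e ∨ ¬h) forces e = True.
  then (c ∨ ¬e) forces c = True.
Set b = False.
All clauses satisfied.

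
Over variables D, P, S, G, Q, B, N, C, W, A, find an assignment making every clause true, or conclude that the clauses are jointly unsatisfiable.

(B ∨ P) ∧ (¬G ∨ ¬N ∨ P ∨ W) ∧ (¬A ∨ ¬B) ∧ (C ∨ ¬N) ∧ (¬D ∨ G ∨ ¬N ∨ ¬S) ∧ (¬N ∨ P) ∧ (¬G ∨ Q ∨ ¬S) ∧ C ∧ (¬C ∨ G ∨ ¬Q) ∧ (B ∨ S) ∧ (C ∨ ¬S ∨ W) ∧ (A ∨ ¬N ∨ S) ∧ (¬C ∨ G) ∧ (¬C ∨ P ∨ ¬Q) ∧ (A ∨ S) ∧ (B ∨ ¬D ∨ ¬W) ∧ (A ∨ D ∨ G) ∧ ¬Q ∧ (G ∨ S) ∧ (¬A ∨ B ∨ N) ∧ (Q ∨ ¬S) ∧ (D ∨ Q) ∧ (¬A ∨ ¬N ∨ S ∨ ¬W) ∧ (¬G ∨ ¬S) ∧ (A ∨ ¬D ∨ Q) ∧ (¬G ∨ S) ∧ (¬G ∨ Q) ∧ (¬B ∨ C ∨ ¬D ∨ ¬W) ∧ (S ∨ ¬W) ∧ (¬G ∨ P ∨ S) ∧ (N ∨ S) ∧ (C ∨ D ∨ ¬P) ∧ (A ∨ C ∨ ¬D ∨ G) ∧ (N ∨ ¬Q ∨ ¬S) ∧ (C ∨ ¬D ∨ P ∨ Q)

Unsatisfiable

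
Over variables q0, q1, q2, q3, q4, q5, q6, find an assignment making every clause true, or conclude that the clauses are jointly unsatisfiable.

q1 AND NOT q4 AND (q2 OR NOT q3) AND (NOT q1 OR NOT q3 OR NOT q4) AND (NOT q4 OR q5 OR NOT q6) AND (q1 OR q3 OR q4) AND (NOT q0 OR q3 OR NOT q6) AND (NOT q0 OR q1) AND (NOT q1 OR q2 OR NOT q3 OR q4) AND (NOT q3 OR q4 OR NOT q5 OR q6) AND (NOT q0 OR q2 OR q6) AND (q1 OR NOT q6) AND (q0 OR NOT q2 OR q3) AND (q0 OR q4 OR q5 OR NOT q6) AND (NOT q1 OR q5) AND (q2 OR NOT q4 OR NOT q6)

q0 = True, q1 = True, q2 = True, q3 = False, q4 = False, q5 = True, q6 = False

Unit clause (q1) forces q1 = True.
Unit clause (NOT q4) forces q4 = False.
In (NOT q1 OR q5) only q5 is left, so q5 = True.
Set q0 = True.
Try q2 = False:
  (q2 OR NOT q3) forces q3 = False.
  (NOT q0 OR q3 OR NOT q6) forces q6 = False.
  clause (NOT q0 OR q2 OR q6) is falsified — backtrack.
So q2 = True.
Set q3 = False.
  then (NOT q0 OR q3 OR NOT q6) forces q6 = False.
All clauses satisfied.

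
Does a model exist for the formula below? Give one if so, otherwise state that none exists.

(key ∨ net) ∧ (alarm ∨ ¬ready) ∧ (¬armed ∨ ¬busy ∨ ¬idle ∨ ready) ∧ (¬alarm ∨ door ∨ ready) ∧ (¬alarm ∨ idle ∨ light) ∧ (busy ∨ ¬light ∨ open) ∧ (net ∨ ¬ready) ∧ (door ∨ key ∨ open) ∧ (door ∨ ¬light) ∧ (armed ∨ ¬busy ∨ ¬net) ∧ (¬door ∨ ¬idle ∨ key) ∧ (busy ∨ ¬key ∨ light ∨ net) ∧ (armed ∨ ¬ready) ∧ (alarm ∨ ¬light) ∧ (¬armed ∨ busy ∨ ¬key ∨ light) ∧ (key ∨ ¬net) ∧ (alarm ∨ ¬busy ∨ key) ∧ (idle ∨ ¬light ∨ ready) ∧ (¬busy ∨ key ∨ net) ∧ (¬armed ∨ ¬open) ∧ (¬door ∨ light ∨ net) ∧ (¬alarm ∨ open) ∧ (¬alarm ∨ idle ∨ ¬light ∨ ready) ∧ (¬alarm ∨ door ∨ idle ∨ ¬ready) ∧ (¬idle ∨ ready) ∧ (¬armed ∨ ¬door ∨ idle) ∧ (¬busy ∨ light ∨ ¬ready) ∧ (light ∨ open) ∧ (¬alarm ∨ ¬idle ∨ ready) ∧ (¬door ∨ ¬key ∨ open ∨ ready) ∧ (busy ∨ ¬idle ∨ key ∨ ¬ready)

Try open = False:
  (¬alarm ∨ open) forces alarm = False.
  (alarm ∨ ¬ready) forces ready = False.
  (alarm ∨ ¬light) forces light = False.
  clause (light ∨ open) is falsified — backtrack.
So open = True.
  then (¬armed ∨ ¬open) forces armed = False.
  then (armed ∨ ¬ready) forces ready = False.
  then (¬idle ∨ ready) forces idle = False.
  then (idle ∨ ¬light ∨ ready) forces light = False.
  then (¬alarm ∨ idle ∨ light) forces alarm = False.
Set door = False.
Set busy = True.
  then (armed ∨ ¬busy ∨ ¬net) forces net = False.
  then (alarm ∨ ¬busy ∨ key) forces key = True.
All clauses satisfied.

open=T, door=F, light=F, busy=T, alarm=F, net=F, armed=F, idle=F, key=T, ready=F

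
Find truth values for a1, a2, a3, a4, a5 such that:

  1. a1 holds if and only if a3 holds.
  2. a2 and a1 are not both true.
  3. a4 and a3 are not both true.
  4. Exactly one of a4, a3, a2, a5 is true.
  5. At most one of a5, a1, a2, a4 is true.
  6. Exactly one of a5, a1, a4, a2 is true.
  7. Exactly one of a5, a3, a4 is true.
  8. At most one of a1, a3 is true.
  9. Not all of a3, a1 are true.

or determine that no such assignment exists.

a1 = False, a2 = False, a3 = False, a4 = True, a5 = False

  (1) a1=F, a3=F — same ✓
  (2) a2=F, a1=F — not both ✓
  (3) a4=T, a3=F — not both ✓
  (4) {a4, a3, a2, a5}: 1 true — exactly one ✓
  (5) {a5, a1, a2, a4}: 1 true — at most one ✓
  (6) {a5, a1, a4, a2}: 1 true — exactly one ✓
  (7) {a5, a3, a4}: 1 true — exactly one ✓
  (8) {a1, a3}: 0 true — at most one ✓
  (9) {a3, a1}: 0/2 true — not all ✓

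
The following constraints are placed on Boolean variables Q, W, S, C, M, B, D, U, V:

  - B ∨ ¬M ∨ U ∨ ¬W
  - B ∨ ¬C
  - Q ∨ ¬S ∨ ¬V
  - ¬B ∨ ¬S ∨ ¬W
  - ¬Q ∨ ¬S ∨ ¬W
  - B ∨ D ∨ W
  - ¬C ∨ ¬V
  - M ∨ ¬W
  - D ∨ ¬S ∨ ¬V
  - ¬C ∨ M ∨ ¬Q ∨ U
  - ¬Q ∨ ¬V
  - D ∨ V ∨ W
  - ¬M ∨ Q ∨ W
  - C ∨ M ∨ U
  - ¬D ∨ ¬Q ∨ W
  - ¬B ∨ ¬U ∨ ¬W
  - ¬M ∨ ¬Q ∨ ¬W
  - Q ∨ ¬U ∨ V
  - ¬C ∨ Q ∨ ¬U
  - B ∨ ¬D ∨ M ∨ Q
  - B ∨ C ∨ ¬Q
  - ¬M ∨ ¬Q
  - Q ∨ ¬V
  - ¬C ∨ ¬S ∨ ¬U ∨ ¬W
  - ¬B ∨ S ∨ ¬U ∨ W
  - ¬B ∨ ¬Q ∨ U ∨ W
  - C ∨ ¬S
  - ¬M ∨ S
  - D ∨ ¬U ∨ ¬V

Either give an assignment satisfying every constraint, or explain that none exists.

Try Q = True:
  (¬Q ∨ ¬V) forces V = False.
  (¬M ∨ ¬Q) forces M = False.
  (M ∨ ¬W) forces W = False.
  (D ∨ V ∨ W) forces D = True.
  clause (¬D ∨ ¬Q ∨ W) is falsified — backtrack.
So Q = False.
  then (Q ∨ ¬V) forces V = False.
  then (Q ∨ ¬U ∨ V) forces U = False.
Set W = False.
  then (D ∨ V ∨ W) forces D = True.
  then (¬M ∨ Q ∨ W) forces M = False.
  then (C ∨ M ∨ U) forces C = True.
  then (B ∨ ¬D ∨ M ∨ Q) forces B = True.
Set S = False.
All clauses satisfied.

Q: False, W: False, S: False, C: True, M: False, B: True, D: True, U: False, V: False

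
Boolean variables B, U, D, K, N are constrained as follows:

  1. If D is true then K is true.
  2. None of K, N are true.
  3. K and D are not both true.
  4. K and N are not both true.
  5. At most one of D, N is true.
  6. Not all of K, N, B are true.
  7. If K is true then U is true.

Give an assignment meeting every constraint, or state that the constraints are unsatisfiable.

B: False, U: False, D: False, K: False, N: False

  (1) D=F ⇒ K: vacuous ✓
  (2) {K, N}: 0 true — none ✓
  (3) K=F, D=F — not both ✓
  (4) K=F, N=F — not both ✓
  (5) {D, N}: 0 true — at most one ✓
  (6) {K, N, B}: 0/3 true — not all ✓
  (7) K=F ⇒ U: vacuous ✓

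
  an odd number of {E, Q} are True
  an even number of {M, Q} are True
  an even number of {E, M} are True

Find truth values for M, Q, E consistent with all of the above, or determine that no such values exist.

Adding constraints 1, 2, 3 mod 2: every variable appears an even number of times on the left, so the left side is 0.
But the right sides sum to 1 (mod 2). 0 ≠ 1 — the system is inconsistent.

UNSATISFIABLE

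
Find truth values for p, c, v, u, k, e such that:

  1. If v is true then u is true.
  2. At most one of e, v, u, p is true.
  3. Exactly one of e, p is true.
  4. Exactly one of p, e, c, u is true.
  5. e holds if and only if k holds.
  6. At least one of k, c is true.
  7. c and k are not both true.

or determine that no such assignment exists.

p=F; c=F; v=F; u=F; k=T; e=T

  (1) v=F ⇒ u: vacuous ✓
  (2) {e, v, u, p}: 1 true — at most one ✓
  (3) {e, p}: 1 true — exactly one ✓
  (4) {p, e, c, u}: 1 true — exactly one ✓
  (5) e=T, k=T — same ✓
  (6) {k, c}: 1 true — at least one ✓
  (7) c=F, k=T — not both ✓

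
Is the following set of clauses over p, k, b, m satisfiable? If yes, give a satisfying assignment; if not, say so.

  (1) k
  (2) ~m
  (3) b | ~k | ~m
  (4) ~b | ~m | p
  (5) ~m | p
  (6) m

Case m = True:
  Clause (~m) is falsified — contradiction.
Case m = False:
  Clause (m) is falsified — contradiction.
Both cases fail, so the formula is unsatisfiable.

Unsatisfiable — no assignment works.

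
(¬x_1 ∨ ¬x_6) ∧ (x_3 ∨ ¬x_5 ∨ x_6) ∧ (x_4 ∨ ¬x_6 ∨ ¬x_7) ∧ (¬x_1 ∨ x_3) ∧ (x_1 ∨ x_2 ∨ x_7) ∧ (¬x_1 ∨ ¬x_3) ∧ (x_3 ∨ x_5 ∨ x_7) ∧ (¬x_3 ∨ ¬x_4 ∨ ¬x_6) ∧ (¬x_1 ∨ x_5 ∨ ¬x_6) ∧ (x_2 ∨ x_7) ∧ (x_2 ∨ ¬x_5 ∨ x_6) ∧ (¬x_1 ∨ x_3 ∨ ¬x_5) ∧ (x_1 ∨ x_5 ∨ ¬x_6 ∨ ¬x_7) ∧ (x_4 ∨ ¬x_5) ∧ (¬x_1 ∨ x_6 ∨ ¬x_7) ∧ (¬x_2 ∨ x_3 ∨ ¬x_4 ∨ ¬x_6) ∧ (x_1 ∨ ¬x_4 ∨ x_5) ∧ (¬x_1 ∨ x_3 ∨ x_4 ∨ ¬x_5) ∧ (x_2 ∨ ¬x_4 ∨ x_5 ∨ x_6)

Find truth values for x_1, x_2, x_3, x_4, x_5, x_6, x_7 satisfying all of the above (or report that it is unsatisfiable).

Try x_1 = True:
  (¬x_1 ∨ ¬x_6) forces x_6 = False.
  (¬x_1 ∨ x_3) forces x_3 = True.
  clause (¬x_1 ∨ ¬x_3) is falsified — backtrack.
So x_1 = False.
Set x_2 = False.
  then (x_1 ∨ x_2 ∨ x_7) forces x_7 = True.
Set x_3 = False.
Set x_4 = False.
  then (x_4 ∨ ¬x_6 ∨ ¬x_7) forces x_6 = False.
  then (x_2 ∨ ¬x_5 ∨ x_6) forces x_5 = False.
All clauses satisfied.

x_1=F, x_2=F, x_3=F, x_4=F, x_5=F, x_6=F, x_7=T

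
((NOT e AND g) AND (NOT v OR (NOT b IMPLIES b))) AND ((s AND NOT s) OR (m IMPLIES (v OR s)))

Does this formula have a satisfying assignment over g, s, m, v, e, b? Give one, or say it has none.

g = True, s = False, m = True, v = True, e = False, b = True

  (NOT e AND g) AND (NOT v OR (NOT b IMPLIES b)) = True
    NOT e AND g = True
      NOT e = True
    NOT v OR (NOT b IMPLIES b) = True
      NOT v = False
      NOT b IMPLIES b = True
        NOT b = False
  (s AND NOT s) OR (m IMPLIES (v OR s)) = True
    s AND NOT s = False
      NOT s = True
    m IMPLIES (v OR s) = True
      v OR s = True
Both conjuncts True, so the formula holds.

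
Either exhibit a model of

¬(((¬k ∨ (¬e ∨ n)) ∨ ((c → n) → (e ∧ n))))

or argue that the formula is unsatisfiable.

c: False; n: False; e: True; k: True

  ¬(((¬k ∨ (¬e ∨ n)) ∨ ((c → n) → (e ∧ n)))) = True
    (¬k ∨ (¬e ∨ n)) ∨ ((c → n) → (e ∧ n)) = False
      ¬k ∨ (¬e ∨ n) = False
        ¬k = False
        ¬e ∨ n = False
          ¬e = False
      (c → n) → (e ∧ n) = False
        c → n = True
        e ∧ n = False
The formula evaluates to True.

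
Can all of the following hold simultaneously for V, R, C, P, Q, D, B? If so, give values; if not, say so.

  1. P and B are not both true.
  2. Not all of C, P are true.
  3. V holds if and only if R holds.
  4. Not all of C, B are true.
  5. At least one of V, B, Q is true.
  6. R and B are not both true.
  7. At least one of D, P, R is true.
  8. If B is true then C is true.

V: False; R: False; C: False; P: True; Q: True; D: False; B: False

  (1) P=T, B=F — not both ✓
  (2) {C, P}: 1/2 true — not all ✓
  (3) V=F, R=F — same ✓
  (4) {C, B}: 0/2 true — not all ✓
  (5) {V, B, Q}: 1 true — at least one ✓
  (6) R=F, B=F — not both ✓
  (7) {D, P, R}: 1 true — at least one ✓
  (8) B=F ⇒ C: vacuous ✓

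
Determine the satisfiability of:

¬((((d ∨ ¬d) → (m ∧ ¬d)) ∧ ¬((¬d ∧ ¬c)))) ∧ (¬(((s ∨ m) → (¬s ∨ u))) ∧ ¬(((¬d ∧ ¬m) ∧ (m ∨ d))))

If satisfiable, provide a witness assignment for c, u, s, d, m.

c = False, u = False, s = True, d = True, m = False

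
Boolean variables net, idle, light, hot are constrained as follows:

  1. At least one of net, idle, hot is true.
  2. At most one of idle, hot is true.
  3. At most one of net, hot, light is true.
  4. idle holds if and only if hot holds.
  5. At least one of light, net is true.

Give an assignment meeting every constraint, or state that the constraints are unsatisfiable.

net = True, idle = False, light = False, hot = False

  (1) {net, idle, hot}: 1 true — at least one ✓
  (2) {idle, hot}: 0 true — at most one ✓
  (3) {net, hot, light}: 1 true — at most one ✓
  (4) idle=F, hot=F — same ✓
  (5) {light, net}: 1 true — at least one ✓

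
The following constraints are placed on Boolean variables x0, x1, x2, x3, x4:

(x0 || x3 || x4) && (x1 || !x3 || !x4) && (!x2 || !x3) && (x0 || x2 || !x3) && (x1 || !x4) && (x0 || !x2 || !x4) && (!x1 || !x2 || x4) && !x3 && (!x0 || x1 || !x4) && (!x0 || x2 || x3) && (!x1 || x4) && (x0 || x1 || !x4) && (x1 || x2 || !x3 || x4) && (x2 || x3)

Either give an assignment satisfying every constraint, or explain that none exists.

Unit clause (!x3) forces x3 = False.
In (x2 || x3) only x2 is left, so x2 = True.
Set x0 = True.
Set x1 = True.
  then (!x1 || !x2 || x4) forces x4 = True.
All clauses satisfied.

x0 = True, x1 = True, x2 = True, x3 = False, x4 = True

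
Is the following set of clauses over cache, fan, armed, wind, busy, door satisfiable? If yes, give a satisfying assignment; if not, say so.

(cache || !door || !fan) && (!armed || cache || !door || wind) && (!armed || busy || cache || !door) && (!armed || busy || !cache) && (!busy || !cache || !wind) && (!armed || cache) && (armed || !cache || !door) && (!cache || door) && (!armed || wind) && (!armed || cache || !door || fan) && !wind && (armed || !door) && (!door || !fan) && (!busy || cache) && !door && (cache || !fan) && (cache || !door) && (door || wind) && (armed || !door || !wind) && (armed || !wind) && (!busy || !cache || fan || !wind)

Unsatisfiable

Case wind = True:
  Clause (!wind) is falsified — contradiction.
Case wind = False:
  (!armed || wind) forces armed = False.
  (armed || !door) forces door = False.
  Clause (door || wind) is falsified — contradiction.
Both cases fail, so the formula is unsatisfiable.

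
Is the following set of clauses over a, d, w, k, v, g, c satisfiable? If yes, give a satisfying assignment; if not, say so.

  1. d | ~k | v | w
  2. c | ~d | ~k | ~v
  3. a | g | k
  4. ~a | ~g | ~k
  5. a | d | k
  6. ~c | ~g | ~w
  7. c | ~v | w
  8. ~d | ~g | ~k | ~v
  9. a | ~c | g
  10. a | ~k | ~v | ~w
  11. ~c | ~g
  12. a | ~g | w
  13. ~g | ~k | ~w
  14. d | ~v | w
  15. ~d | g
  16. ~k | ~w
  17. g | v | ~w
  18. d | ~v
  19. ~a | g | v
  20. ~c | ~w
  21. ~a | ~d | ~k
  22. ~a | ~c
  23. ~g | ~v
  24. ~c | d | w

Set a = False.
Try d = False:
  (a | d | k) forces k = True.
  (~k | ~w) forces w = False.
  (d | ~k | v | w) forces v = True.
  clause (d | ~v | w) is falsified — backtrack.
So d = True.
  then (~d | g) forces g = True.
  then (~g | ~v) forces v = False.
  then (~c | ~g) forces c = False.
  then (a | ~g | w) forces w = True.
  then (~g | ~k | ~w) forces k = False.
All clauses satisfied.

a = False, d = True, w = True, k = False, v = False, g = True, c = False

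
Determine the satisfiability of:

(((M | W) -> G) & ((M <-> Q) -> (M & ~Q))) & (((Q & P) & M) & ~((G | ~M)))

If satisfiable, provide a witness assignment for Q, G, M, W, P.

Unsatisfiable — no assignment works.

Case M = True: the formula simplifies to (G & (Q -> ~Q)) & ((Q & P) & ~G).
  Q = True: the conjunct Q -> ~Q becomes True -> ~True = False.
  Q = False: the conjunct Q is False.
Case M = False: the conjunct M is False.
Both cases fail — unsatisfiable.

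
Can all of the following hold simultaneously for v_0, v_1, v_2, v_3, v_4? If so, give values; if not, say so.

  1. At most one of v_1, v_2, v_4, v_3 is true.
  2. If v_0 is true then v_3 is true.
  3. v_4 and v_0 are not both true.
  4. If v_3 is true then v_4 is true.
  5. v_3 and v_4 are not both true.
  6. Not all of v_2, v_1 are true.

v_0=F; v_1=F; v_2=F; v_3=F; v_4=F

  (1) {v_1, v_2, v_4, v_3}: 0 true — at most one ✓
  (2) v_0=F ⇒ v_3: vacuous ✓
  (3) v_4=F, v_0=F — not both ✓
  (4) v_3=F ⇒ v_4: vacuous ✓
  (5) v_3=F, v_4=F — not both ✓
  (6) {v_2, v_1}: 0/2 true — not all ✓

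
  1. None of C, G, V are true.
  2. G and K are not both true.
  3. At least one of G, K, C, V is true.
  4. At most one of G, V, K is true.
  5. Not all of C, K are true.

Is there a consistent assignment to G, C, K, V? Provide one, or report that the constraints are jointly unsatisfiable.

G = False, C = False, K = True, V = False

  (1) {C, G, V}: 0 true — none ✓
  (2) G=F, K=T — not both ✓
  (3) {G, K, C, V}: 1 true — at least one ✓
  (4) {G, V, K}: 1 true — at most one ✓
  (5) {C, K}: 1/2 true — not all ✓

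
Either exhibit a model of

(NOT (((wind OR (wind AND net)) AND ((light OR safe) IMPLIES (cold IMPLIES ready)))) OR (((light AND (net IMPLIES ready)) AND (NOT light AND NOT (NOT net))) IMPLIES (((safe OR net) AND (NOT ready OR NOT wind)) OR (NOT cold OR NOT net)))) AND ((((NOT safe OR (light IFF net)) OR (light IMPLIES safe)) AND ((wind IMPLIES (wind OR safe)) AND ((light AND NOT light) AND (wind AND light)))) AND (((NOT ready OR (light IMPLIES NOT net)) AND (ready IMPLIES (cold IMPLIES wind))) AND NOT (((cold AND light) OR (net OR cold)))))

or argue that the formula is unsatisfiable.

Unsatisfiable — no assignment works.

Case light = True: the conjunct NOT light is False.
Case light = False: the conjunct light is False.
Both cases fail — unsatisfiable.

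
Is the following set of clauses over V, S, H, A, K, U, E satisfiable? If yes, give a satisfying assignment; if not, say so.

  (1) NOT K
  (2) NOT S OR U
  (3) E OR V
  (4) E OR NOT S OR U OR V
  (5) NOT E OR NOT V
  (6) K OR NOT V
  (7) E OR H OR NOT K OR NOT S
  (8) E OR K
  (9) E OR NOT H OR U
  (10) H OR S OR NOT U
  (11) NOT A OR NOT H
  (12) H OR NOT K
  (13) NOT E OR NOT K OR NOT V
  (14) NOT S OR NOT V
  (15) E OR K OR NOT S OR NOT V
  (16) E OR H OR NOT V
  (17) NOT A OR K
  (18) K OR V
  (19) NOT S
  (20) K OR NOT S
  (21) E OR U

UNSATISFIABLE

Case K = True:
  Clause (NOT K) is falsified — contradiction.
Case K = False:
  (K OR NOT V) forces V = False.
  Clause (K OR V) is falsified — contradiction.
Both cases fail, so the formula is unsatisfiable.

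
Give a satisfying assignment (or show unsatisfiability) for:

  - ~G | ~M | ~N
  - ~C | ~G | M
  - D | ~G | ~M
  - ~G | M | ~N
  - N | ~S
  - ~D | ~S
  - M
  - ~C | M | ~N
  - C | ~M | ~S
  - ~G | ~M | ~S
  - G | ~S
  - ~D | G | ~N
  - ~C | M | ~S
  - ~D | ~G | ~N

Unit clause (M) forces M = True.
Set G = True.
  then (~G | ~M | ~N) forces N = False.
  then (D | ~G | ~M) forces D = True.
  then (N | ~S) forces S = False.
Set C = False.
All clauses satisfied.

G=T, S=F, C=F, M=T, D=T, N=F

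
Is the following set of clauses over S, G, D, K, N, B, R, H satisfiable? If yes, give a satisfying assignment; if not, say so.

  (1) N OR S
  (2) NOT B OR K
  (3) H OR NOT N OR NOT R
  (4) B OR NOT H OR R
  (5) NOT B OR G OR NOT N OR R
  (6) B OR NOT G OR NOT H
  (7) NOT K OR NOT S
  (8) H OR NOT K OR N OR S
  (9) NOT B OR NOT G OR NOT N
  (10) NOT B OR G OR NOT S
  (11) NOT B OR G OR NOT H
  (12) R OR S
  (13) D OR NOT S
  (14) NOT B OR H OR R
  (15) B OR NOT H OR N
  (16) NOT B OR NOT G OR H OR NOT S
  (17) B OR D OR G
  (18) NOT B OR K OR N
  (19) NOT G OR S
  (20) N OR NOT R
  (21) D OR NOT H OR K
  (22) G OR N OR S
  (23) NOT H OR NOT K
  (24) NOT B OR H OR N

Set S = True.
  then (NOT K OR NOT S) forces K = False.
  then (D OR NOT S) forces D = True.
  then (NOT B OR K) forces B = False.
Set G = True.
  then (B OR NOT G OR NOT H) forces H = False.
Set N = True.
  then (H OR NOT N OR NOT R) forces R = False.
All clauses satisfied.

S: True; G: True; D: True; K: False; N: True; B: False; R: False; H: False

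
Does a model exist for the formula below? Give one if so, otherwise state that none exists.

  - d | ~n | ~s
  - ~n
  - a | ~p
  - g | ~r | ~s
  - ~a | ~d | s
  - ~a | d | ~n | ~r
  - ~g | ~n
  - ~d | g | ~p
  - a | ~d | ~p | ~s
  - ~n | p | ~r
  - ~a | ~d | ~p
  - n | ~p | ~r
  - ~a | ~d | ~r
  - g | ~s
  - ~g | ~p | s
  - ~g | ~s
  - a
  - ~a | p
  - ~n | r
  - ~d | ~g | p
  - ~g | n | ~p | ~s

p = True, d = False, g = False, r = False, n = False, s = False, a = True

Unit clause (~n) forces n = False.
Unit clause (a) forces a = True.
In (~a | p) only p is left, so p = True.
In (~a | ~d | ~p) only ~d is left, so d = False.
In (n | ~p | ~r) only ~r is left, so r = False.
Try g = True:
  (~g | ~p | s) forces s = True.
  clause (~g | ~s) is falsified — backtrack.
So g = False.
  then (g | ~s) forces s = False.
All clauses satisfied.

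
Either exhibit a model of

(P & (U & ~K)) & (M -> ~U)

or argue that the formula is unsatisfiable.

M=F, P=T, K=F, U=T

  P & (U & ~K) = True
    U & ~K = True
      ~K = True
  M -> ~U = True
    ~U = False
Both conjuncts True, so the formula holds.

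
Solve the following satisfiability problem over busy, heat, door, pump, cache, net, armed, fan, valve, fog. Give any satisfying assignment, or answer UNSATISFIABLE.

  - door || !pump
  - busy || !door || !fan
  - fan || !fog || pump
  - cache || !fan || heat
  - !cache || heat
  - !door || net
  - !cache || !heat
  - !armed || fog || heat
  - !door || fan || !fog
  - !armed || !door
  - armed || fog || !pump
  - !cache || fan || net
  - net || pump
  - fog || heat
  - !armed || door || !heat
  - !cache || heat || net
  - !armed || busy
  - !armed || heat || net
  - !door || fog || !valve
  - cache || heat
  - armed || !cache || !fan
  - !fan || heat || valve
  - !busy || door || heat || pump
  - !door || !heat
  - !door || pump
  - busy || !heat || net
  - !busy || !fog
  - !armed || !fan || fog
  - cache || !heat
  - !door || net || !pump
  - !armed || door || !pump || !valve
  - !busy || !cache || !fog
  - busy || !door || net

Case heat = True:
  (!cache || !heat) forces cache = False.
  Clause (cache || !heat) is falsified — contradiction.
Case heat = False:
  (!cache || heat) forces cache = False.
  Clause (cache || heat) is falsified — contradiction.
Both cases fail, so the formula is unsatisfiable.

No satisfying assignment exists.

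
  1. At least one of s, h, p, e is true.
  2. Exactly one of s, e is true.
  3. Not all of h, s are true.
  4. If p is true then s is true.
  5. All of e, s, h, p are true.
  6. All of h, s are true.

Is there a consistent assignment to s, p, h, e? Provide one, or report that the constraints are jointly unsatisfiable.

Unsatisfiable

Case s = True:
  (2) with s=T forces e = False.
  Constraint (5) is violated (e=F) — contradiction.
Case s = False:
  Constraint (5) is violated (s=F) — contradiction.
Both cases fail — unsatisfiable.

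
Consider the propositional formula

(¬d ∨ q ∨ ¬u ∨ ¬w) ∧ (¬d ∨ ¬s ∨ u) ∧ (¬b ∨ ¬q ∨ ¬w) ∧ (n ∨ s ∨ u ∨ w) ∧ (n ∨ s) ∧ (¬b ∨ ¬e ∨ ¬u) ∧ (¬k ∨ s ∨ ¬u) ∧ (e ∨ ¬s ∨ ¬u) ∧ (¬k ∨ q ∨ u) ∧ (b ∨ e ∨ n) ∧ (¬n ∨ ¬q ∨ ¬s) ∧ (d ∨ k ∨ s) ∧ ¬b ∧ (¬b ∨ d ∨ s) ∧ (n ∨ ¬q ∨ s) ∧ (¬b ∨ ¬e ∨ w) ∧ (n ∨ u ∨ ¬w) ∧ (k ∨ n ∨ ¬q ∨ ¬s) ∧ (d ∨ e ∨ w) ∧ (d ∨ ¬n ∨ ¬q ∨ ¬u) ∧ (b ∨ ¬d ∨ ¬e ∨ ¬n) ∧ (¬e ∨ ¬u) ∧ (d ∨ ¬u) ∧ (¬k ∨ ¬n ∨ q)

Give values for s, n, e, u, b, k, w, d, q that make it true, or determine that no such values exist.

s=F, n=T, e=F, u=F, b=F, k=F, w=T, d=T, q=T

Unit clause (¬b) forces b = False.
Set s = False.
  then (n ∨ s) forces n = True.
Set e = False.
Set u = False.
Set k = False.
  then (d ∨ k ∨ s) forces d = True.
Set w = True.
Set q = True.
All clauses satisfied.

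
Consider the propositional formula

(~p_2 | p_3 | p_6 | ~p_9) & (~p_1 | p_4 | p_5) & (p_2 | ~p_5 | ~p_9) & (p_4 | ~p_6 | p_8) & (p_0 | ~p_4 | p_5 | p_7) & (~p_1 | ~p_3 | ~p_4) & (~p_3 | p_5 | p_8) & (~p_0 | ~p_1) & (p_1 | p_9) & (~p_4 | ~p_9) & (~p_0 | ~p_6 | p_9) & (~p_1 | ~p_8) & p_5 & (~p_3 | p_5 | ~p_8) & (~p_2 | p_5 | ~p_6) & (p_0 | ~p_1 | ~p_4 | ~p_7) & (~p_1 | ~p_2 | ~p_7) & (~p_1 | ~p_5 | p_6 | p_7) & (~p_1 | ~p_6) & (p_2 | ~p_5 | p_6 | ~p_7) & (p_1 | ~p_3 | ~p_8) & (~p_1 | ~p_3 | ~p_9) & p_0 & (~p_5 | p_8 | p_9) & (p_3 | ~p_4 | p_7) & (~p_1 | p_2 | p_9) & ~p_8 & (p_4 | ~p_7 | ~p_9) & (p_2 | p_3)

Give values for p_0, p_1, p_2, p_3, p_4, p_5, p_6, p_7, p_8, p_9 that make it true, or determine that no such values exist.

p_0: True, p_1: False, p_2: True, p_3: True, p_4: False, p_5: True, p_6: False, p_7: False, p_8: False, p_9: True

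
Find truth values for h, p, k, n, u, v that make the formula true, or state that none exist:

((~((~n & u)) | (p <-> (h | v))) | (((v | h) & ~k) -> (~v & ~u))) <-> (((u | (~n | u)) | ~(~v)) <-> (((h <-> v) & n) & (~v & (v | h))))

h: False; p: False; k: False; n: False; u: True; v: True

  ((~((~n & u)) | (p <-> (h | v))) | (((v | h) & ~k) -> (~v & ~u))) <-> (((u | (~n | u)) | ~(~v)) <-> (((h <-> v) & n) & (~v & (v | h)))) = True
    (~((~n & u)) | (p <-> (h | v))) | (((v | h) & ~k) -> (~v & ~u)) = False
      ~((~n & u)) | (p <-> (h | v)) = False
        ~((~n & u)) = False
          ~n & u = True
            ~n = True
        p <-> (h | v) = False
          h | v = True
      ((v | h) & ~k) -> (~v & ~u) = False
        (v | h) & ~k = True
          v | h = True
          ~k = True
        ~v & ~u = False
          ~v = False
          ~u = False
    ((u | (~n | u)) | ~(~v)) <-> (((h <-> v) & n) & (~v & (v | h))) = False
      (u | (~n | u)) | ~(~v) = True
        u | (~n | u) = True
          ~n | u = True
            ~n = True
        ~(~v) = True
          ~v = False
      ((h <-> v) & n) & (~v & (v | h)) = False
        (h <-> v) & n = False
          h <-> v = False
        ~v & (v | h) = False
          ~v = False
          v | h = True
The formula evaluates to True.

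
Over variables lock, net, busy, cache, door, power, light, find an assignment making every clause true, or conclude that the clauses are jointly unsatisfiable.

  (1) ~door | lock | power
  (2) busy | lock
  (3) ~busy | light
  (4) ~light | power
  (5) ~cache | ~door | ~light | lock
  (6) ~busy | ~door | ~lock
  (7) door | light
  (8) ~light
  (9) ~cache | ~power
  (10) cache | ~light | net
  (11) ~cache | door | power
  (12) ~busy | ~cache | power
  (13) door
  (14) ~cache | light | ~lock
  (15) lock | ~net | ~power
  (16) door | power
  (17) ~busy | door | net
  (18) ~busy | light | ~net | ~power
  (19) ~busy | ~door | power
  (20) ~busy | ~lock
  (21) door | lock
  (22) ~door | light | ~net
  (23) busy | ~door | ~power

lock=T, net=F, busy=F, cache=F, door=T, power=F, light=F

Unit clause (~light) forces light = False.
Unit clause (door) forces door = True.
In (~door | light | ~net) only ~net is left, so net = False.
In (~busy | light) only ~busy is left, so busy = False.
In (busy | ~door | ~power) only ~power is left, so power = False.
In (~door | lock | power) only lock is left, so lock = True.
In (~cache | light | ~lock) only ~cache is left, so cache = False.
All clauses satisfied.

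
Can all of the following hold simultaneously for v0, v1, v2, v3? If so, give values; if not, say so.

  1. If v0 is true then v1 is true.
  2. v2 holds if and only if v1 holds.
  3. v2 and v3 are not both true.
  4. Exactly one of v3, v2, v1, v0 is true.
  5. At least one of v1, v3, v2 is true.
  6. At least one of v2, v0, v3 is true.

v0=F, v1=F, v2=F, v3=T

  (1) v0=F ⇒ v1: vacuous ✓
  (2) v2=F, v1=F — same ✓
  (3) v2=F, v3=T — not both ✓
  (4) {v3, v2, v1, v0}: 1 true — exactly one ✓
  (5) {v1, v3, v2}: 1 true — at least one ✓
  (6) {v2, v0, v3}: 1 true — at least one ✓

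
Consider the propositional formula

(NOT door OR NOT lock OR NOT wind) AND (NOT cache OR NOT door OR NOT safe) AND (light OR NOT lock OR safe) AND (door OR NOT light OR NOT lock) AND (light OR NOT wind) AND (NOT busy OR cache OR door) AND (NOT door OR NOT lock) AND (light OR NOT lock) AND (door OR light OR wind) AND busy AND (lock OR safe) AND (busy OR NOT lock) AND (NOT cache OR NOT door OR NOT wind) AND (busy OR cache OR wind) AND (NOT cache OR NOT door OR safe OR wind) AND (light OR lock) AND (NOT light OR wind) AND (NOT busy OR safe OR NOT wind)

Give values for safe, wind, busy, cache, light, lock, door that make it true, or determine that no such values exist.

safe = True, wind = True, busy = True, cache = False, light = True, lock = False, door = True

Unit clause (busy) forces busy = True.
Try safe = False:
  (lock OR safe) forces lock = True.
  (light OR NOT lock OR safe) forces light = True.
  (door OR NOT light OR NOT lock) forces door = True.
  clause (NOT door OR NOT lock) is falsified — backtrack.
So safe = True.
Try wind = False:
  (NOT light OR wind) forces light = False.
  (light OR NOT lock) forces lock = False.
  clause (light OR lock) is falsified — backtrack.
So wind = True.
  then (light OR NOT wind) forces light = True.
Set cache = False.
  then (NOT busy OR cache OR door) forces door = True.
  then (NOT door OR NOT lock) forces lock = False.
All clauses satisfied.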